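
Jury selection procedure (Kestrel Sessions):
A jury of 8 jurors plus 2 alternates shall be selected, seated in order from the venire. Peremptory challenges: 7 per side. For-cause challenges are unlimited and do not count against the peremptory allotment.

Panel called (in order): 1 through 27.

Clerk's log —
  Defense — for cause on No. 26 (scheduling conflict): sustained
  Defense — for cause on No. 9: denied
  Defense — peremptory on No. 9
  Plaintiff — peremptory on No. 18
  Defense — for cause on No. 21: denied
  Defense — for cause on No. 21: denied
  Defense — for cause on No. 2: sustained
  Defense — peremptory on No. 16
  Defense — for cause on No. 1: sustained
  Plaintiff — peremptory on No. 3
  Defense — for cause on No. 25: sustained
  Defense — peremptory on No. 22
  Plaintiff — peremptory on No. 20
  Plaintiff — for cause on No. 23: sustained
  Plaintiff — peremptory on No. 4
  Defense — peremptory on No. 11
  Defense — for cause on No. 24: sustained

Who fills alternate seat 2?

17

Removed: #1, #2, #3, #4, #9, #11, #16, #18, #20, #22, #23, #24, #25, #26. (#21 stays — for-cause denied.)
Seating in order: seats 1–8 → #5, #6, #7, #8, #10, #12, #13, #14; alternates → #15, #17.
So alternate 2 is #17.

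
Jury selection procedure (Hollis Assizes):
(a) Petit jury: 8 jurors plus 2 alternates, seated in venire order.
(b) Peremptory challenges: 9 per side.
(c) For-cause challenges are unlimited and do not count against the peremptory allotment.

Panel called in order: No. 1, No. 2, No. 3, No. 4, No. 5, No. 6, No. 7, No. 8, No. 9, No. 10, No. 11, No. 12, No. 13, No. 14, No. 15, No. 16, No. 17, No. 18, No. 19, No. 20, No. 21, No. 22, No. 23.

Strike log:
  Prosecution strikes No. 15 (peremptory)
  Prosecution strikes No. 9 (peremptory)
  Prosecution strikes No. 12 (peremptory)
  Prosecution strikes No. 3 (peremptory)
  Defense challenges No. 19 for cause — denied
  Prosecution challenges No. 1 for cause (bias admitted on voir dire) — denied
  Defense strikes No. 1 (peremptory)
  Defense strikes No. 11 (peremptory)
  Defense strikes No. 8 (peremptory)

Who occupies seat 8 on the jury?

Removed: #1, #3, #8, #9, #11, #12, #15. (#19 stays — for-cause denied.)
Seating in order: seats 1–8 → #2, #4, #5, #6, #7, #10, #13, #14; alternates → #16, #17.
So seat 8 is #14.

14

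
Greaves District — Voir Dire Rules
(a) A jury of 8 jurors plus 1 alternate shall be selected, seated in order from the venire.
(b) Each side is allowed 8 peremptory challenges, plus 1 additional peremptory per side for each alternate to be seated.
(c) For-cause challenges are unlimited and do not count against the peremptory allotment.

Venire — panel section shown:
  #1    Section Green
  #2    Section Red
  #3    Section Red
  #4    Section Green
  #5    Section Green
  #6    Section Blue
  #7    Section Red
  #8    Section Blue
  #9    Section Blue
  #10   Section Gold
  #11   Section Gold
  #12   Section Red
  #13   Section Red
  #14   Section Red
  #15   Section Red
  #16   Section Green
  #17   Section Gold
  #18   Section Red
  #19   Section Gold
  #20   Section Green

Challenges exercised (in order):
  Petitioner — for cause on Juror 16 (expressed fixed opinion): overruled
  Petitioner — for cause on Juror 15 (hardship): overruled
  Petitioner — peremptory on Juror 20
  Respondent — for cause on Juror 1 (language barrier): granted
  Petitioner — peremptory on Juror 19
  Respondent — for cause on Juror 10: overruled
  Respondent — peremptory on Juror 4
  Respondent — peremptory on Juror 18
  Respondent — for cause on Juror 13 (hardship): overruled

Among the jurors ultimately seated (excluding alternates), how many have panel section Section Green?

Removed: #1, #4, #18, #19, #20.
Seated jurors 1–8: #2, #3, #5, #6, #7, #8, #9, #10 (alternates #11 not counted).
Of those, in Section Green: #5 → 1.

1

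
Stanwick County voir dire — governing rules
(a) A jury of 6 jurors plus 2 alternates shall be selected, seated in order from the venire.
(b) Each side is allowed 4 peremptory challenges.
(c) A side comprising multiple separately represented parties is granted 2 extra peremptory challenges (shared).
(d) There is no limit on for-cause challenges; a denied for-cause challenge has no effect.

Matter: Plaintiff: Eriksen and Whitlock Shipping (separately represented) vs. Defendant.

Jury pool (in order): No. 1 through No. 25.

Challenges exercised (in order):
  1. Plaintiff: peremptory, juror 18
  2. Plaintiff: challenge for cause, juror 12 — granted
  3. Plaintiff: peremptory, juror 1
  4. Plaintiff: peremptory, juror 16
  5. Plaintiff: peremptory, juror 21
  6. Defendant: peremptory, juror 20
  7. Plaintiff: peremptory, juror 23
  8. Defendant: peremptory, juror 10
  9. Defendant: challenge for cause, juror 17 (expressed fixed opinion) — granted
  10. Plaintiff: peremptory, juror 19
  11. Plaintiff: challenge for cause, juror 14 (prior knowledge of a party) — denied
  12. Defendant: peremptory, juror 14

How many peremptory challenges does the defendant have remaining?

Defendant allotment: 4.
Defendant peremptories used: #20, #10, #14 — 3 (the for-cause on #17 doesn't count).
Remaining: 4 − 3 = 1.

1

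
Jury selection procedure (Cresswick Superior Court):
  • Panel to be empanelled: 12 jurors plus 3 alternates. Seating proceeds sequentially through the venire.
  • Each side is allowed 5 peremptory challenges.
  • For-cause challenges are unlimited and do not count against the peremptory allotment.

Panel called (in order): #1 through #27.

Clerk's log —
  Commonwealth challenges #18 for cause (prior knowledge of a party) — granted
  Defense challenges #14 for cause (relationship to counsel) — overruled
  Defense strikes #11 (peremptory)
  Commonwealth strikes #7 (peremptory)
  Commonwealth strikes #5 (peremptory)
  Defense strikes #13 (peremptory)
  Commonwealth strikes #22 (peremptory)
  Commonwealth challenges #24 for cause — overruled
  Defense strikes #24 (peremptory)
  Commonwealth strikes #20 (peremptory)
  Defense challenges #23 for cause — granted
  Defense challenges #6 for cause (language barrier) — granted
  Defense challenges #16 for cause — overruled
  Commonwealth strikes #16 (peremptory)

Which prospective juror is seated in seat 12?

Removed: #5, #6, #7, #11, #13, #16, #18, #20, #22, #23, #24. (#14 stays — for-cause denied.)
Filling seats in venire order through position 12: #1, #2, #3, #4, #8, #9, #10, #12, #14, #15, #17, #19.
So seat 12 is #19.

19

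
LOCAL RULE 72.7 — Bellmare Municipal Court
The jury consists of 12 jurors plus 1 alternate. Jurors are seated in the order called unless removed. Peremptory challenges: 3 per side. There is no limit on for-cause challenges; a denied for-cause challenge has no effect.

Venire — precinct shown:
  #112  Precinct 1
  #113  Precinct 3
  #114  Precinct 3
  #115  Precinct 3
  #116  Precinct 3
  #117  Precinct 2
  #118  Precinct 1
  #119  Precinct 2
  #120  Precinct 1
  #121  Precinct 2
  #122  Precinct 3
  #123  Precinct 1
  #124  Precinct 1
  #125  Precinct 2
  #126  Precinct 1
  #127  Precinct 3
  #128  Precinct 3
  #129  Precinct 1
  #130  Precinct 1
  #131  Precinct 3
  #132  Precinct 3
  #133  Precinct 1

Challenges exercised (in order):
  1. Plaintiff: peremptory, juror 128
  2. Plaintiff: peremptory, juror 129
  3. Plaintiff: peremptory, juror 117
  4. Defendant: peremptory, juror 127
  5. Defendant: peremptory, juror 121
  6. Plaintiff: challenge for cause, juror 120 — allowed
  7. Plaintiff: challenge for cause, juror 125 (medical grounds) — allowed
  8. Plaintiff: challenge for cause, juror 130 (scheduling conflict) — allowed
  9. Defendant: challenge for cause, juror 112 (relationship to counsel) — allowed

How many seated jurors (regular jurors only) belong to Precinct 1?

Removed: #112, #117, #120, #121, #125, #127, #128, #129, #130.
Seated jurors 1–12: #113, #114, #115, #116, #118, #119, #122, #123, #124, #126, #131, #132 (alternates #133 not counted).
Of those, in Precinct 1: #118, #123, #124, #126 → 4.

4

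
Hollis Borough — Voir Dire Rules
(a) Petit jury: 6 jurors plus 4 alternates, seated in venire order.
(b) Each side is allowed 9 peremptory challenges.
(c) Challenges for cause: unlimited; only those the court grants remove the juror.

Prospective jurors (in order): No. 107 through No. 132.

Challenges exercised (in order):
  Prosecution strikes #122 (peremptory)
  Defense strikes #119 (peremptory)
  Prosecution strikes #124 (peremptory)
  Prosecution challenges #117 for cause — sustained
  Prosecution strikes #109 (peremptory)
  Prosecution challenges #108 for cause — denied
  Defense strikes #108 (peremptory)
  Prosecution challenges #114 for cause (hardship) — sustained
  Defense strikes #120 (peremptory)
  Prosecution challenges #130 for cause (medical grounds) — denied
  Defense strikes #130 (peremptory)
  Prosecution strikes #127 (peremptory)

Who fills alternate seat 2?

Removed: #108, #109, #114, #117, #119, #120, #122, #124, #127, #130.
Filling seats in venire order through position 8: #107, #110, #111, #112, #113, #115, #116, #118.
So alternate 2 is #118.

118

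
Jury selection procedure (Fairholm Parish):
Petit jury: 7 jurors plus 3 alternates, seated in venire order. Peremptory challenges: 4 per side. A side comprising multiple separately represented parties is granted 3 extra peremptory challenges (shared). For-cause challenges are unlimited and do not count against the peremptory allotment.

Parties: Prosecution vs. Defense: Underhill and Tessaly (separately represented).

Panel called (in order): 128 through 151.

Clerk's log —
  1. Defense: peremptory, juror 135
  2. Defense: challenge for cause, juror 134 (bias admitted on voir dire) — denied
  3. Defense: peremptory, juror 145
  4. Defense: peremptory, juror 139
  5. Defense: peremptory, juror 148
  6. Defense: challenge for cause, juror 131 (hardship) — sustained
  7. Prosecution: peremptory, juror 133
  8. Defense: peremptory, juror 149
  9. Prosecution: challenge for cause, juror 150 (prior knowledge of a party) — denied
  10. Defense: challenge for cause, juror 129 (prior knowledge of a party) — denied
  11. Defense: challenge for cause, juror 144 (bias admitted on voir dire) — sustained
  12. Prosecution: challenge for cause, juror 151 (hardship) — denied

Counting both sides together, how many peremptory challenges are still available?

5

Prosecution allotment: 4. Defense allotment: 4 base + 3 multi-party = 7.
Prosecution peremptories used: #133 — 1 (for-cause on #150, #151 don't count).
Defense peremptories used: #135, #145, #139, #148, #149 — 5 (for-cause on #134, #131, #129, #144 don't count).
Remaining: (4 − 1) + (7 − 5) = 5.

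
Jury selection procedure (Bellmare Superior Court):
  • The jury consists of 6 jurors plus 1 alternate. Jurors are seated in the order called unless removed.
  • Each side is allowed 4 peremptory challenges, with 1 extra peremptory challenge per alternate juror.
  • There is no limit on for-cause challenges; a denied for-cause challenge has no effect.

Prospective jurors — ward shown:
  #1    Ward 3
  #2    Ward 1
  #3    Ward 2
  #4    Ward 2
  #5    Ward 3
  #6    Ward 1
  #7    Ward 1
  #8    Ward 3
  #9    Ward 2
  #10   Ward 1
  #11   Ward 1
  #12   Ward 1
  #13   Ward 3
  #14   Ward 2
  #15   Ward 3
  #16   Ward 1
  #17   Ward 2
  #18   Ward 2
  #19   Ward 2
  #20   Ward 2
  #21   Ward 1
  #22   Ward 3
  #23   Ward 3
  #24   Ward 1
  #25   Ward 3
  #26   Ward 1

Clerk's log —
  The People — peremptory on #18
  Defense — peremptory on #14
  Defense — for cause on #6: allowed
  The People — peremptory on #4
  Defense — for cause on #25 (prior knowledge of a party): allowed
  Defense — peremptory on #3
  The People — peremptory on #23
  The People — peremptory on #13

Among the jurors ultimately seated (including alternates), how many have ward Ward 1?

Removed: #3, #4, #6, #13, #14, #18, #23, #25.
Seated (7 incl. alternates): #1, #2, #5, #7, #8, #9, #10.
Of those, in Ward 1: #2, #7, #10 → 3.

3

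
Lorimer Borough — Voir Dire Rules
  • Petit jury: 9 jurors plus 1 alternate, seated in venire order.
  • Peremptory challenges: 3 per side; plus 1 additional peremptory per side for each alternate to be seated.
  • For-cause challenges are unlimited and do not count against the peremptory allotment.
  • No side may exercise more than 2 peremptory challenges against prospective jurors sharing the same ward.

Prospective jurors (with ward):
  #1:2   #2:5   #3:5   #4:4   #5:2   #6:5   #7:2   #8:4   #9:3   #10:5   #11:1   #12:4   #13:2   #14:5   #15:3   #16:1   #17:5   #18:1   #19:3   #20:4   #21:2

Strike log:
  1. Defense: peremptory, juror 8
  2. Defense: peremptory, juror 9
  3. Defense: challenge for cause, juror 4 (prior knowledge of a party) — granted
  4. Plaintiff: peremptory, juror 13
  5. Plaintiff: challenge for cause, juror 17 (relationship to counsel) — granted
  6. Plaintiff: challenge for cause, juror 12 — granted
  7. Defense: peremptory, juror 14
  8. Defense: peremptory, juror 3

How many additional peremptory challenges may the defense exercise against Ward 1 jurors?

0

Defense peremptories so far: #8, #9, #14, #3 — 4 of 4 used, 0 left overall.
Against Ward 1: none yet — per-ward cap 2 leaves 2.
Binding limit: min(0, 2) = 0.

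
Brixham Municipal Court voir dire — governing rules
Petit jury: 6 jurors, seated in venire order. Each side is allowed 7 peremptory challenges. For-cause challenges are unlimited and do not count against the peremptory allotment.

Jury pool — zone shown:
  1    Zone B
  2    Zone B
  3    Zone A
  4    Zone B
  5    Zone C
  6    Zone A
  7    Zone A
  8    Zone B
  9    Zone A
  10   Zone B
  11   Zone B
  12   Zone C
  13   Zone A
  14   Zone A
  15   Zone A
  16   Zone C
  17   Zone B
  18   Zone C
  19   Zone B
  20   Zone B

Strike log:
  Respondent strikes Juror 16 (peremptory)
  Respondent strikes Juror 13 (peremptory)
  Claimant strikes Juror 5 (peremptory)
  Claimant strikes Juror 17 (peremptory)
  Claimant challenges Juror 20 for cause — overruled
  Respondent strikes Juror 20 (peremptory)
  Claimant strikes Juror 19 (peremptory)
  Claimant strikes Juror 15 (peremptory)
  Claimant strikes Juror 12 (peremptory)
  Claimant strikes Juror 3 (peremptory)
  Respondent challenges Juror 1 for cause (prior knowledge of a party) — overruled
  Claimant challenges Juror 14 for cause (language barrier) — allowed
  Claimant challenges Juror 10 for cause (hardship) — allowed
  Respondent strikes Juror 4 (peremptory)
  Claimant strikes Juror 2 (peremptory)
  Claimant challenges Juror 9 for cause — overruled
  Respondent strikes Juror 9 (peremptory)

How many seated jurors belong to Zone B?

Removed: #2, #3, #4, #5, #9, #10, #12, #13, #14, #15, #16, #17, #19, #20.
Seated jurors 1–6: #1, #6, #7, #8, #11, #18.
Of those, in Zone B: #1, #8, #11 → 3.

3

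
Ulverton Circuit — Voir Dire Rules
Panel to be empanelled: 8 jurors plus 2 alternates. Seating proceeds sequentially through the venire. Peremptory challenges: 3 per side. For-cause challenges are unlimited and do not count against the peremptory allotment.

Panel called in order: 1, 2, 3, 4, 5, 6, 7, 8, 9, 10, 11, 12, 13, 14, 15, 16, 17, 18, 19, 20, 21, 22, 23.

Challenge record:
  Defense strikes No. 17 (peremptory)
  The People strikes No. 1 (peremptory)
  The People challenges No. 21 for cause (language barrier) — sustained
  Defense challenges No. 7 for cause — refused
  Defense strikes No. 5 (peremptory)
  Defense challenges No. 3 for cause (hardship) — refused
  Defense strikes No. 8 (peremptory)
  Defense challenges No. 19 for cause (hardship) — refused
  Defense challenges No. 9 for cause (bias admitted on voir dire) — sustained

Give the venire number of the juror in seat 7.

11

Removed: #1, #5, #8, #9, #17, #21. (#3, #7, #19 stay — for-cause denied.)
Seating in order: seats 1–8 → #2, #3, #4, #6, #7, #10, #11, #12; alternates → #13, #14.
So seat 7 is #11.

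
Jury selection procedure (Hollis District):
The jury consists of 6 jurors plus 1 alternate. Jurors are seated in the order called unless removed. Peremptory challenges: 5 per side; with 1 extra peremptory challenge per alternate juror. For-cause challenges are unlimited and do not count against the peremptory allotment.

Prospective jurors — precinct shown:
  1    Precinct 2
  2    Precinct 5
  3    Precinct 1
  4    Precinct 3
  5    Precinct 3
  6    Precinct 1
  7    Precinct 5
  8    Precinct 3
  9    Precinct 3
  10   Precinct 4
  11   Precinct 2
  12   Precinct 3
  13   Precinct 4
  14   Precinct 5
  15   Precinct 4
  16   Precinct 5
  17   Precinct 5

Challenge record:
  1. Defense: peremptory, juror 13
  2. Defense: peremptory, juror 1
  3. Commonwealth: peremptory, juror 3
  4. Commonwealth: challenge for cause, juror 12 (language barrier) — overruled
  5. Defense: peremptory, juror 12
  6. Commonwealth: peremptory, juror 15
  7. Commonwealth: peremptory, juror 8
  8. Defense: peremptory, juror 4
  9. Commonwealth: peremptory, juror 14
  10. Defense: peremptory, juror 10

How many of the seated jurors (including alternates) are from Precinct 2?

Removed: #1, #3, #4, #8, #10, #12, #13, #14, #15.
Seated (7 incl. alternates): #2, #5, #6, #7, #9, #11, #16.
Of those, in Precinct 2: #11 → 1.

1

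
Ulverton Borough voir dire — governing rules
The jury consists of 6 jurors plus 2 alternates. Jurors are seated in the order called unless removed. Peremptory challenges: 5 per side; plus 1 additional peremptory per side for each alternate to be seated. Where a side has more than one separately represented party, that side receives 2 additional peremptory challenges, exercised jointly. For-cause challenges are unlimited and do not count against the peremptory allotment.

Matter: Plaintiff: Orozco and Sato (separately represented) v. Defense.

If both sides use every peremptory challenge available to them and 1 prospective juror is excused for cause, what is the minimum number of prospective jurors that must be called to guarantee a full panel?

Seats to fill: 6 + 2 alternates = 8.
Peremptories — Plaintiff: 5 + 1×2 + 2 = 9; Defense: 5 + 1×2 = 7; total 16.
For-cause removals: 1.
Minimum venire: 8 + 16 + 1 = 25.

25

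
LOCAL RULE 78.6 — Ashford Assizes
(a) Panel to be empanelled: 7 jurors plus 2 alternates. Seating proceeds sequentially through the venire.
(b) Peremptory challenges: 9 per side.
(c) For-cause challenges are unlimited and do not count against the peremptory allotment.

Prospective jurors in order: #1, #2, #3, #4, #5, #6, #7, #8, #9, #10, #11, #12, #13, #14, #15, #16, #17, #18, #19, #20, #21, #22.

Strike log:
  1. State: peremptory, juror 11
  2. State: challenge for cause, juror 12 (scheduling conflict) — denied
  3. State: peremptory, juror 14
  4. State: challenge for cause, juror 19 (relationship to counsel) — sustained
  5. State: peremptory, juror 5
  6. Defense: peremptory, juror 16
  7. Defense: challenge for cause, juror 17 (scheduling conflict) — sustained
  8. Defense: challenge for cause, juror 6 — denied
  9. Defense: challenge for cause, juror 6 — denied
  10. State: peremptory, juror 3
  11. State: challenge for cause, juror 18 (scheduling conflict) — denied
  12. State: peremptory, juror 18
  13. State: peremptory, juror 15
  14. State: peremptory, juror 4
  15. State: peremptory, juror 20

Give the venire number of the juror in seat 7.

Removed: #3, #4, #5, #11, #14, #15, #16, #17, #18, #19, #20. (#6, #12 stay — for-cause denied.)
Seating in order: seats 1–7 → #1, #2, #6, #7, #8, #9, #10; alternates → #12, #13.
So seat 7 is #10.

10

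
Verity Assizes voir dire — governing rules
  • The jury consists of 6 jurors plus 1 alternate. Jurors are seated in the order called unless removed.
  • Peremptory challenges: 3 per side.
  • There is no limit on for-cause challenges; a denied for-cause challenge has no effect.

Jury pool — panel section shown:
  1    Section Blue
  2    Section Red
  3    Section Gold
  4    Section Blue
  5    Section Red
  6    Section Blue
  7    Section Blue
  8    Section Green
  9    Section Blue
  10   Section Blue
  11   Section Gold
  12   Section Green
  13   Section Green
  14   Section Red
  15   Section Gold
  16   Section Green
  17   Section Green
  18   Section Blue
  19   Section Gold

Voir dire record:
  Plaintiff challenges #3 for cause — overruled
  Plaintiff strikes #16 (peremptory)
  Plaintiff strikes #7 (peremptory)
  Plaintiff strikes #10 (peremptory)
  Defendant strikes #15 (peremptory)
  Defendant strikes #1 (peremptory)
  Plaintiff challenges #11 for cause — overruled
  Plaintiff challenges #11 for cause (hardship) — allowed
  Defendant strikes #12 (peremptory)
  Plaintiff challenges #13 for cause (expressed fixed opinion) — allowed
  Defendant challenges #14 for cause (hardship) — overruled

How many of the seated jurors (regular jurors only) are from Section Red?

2

Removed: #1, #7, #10, #11, #12, #13, #15, #16.
Seated jurors 1–6: #2, #3, #4, #5, #6, #8 (alternates #9 not counted).
Of those, in Section Red: #2, #5 → 2.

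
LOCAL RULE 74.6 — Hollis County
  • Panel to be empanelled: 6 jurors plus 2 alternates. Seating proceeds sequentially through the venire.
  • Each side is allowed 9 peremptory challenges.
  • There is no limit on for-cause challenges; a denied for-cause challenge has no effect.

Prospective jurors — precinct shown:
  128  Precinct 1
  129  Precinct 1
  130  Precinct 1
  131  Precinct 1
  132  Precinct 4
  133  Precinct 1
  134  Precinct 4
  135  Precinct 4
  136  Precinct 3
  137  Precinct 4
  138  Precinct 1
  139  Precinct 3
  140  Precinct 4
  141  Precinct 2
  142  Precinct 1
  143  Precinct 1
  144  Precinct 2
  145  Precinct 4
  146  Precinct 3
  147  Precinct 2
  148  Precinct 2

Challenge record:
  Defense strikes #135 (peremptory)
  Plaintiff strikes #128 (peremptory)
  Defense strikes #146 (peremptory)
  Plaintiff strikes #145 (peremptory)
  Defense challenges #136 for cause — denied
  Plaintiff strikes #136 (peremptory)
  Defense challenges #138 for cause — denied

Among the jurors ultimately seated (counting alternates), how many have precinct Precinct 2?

0

Removed: #128, #135, #136, #145, #146.
Seated (8 incl. alternates): #129, #130, #131, #132, #133, #134, #137, #138.
None of those are in Precinct 2 → 0.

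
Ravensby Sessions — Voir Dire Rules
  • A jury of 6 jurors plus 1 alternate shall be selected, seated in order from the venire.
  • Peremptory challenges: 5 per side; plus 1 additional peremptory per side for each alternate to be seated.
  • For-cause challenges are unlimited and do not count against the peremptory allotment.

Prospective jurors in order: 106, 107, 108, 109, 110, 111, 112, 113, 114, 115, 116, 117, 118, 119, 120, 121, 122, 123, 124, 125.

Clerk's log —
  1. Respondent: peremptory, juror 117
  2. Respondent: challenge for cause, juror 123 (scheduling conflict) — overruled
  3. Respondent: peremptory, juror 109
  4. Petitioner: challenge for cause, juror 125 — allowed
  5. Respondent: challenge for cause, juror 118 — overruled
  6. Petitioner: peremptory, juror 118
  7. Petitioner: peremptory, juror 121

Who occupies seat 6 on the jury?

112

Removed: #109, #117, #118, #121, #125. (#123 stays — for-cause denied.)
Seating in order: seats 1–6 → #106, #107, #108, #110, #111, #112; alternates → #113.
So seat 6 is #112.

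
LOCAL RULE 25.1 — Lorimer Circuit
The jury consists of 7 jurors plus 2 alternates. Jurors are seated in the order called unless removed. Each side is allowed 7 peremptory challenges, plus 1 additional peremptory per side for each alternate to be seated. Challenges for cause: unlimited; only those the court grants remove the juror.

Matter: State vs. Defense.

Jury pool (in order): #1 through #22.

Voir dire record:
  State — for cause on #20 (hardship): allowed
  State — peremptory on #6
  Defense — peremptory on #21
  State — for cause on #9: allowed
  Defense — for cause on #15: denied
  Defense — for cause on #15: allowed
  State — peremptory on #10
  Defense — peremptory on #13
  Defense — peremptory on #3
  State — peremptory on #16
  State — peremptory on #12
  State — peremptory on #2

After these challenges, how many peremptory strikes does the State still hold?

State allotment: 7 base + 1 × 2 alternates = 9.
State peremptories used: #6, #10, #16, #12, #2 — 5 (for-cause on #20, #9 don't count).
Remaining: 9 − 5 = 4.

4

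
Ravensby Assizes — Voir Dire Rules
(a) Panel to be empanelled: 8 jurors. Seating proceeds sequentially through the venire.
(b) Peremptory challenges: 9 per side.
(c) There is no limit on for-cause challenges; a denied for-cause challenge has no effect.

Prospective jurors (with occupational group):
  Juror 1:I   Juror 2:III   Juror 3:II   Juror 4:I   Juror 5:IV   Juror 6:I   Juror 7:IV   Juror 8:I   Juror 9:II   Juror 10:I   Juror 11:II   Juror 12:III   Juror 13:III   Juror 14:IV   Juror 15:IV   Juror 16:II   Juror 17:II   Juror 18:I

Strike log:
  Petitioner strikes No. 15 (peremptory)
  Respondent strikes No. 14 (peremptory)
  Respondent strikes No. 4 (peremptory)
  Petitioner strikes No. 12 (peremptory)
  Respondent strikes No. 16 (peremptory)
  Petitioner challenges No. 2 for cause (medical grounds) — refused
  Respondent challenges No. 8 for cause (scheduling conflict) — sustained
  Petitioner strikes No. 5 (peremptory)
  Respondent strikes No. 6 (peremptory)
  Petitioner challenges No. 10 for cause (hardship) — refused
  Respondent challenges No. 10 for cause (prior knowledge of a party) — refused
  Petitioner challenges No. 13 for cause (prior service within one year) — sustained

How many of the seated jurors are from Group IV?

1

Removed: #4, #5, #6, #8, #12, #13, #14, #15, #16.
Seated jurors 1–8: #1, #2, #3, #7, #9, #10, #11, #17.
Of those, in Group IV: #7 → 1.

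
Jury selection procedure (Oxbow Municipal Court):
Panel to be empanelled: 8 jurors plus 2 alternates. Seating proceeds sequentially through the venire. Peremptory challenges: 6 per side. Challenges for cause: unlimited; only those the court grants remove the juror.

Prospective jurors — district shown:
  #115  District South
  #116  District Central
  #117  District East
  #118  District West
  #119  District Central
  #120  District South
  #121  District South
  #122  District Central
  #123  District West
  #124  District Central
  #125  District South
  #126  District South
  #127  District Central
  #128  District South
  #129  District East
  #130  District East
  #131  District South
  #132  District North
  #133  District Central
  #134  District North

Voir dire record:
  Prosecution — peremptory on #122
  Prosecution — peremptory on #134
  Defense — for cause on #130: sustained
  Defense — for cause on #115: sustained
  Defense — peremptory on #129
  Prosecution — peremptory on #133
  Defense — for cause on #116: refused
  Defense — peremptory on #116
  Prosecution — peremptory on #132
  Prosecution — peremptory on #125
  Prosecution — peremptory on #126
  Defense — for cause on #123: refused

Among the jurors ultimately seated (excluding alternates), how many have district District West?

2

Removed: #115, #116, #122, #125, #126, #129, #130, #132, #133, #134.
Seated jurors 1–8: #117, #118, #119, #120, #121, #123, #124, #127 (alternates #128, #131 not counted).
Of those, in District West: #118, #123 → 2.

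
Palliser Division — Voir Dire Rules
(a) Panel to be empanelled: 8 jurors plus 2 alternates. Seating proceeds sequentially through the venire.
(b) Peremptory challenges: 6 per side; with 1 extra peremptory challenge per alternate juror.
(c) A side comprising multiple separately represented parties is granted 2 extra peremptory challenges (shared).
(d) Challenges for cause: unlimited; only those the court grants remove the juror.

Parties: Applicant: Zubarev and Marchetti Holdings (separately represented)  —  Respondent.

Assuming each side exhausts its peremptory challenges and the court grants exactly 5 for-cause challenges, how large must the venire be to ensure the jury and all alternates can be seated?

33

Seats to fill: 8 + 2 alternates = 10.
Peremptories — Applicant: 6 + 1×2 + 2 = 10; Respondent: 6 + 1×2 = 8; total 18.
For-cause removals: 5.
Minimum venire: 10 + 18 + 5 = 33.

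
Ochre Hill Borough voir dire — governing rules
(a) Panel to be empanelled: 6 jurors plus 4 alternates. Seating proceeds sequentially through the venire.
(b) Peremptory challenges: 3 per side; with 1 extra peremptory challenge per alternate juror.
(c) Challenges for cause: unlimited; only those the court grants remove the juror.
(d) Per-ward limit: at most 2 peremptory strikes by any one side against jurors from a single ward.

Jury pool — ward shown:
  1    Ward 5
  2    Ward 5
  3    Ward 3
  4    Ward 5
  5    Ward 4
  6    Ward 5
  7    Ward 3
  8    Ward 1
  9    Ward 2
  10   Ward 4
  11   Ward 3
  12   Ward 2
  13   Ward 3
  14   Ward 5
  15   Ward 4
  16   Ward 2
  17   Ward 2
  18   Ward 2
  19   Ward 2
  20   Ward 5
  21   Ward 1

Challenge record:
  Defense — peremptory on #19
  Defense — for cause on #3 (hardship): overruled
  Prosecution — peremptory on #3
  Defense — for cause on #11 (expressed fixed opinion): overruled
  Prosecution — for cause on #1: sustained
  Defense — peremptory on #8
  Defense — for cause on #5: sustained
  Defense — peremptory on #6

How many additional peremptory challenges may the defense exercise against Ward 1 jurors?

Defense peremptories so far: #19, #8, #6 — 3 of 7 used, 4 left overall.
Against Ward 1: #8 — 1 used; per-ward cap 2 leaves 1.
Binding limit: min(4, 1) = 1.

1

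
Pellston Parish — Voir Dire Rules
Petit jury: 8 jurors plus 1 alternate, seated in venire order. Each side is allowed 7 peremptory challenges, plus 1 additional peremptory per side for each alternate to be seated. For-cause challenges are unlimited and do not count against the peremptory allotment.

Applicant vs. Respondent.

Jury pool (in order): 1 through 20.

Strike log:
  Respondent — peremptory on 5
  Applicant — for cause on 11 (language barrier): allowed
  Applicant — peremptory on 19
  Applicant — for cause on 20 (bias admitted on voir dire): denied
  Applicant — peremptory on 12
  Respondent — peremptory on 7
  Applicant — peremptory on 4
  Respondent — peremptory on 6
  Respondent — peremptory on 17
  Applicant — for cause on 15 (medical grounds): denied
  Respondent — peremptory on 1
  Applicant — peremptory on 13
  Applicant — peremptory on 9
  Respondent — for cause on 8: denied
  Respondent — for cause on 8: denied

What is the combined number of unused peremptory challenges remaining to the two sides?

6

Applicant allotment: 7 base + 1 × 1 alternate = 8. Respondent allotment: 7 base + 1 × 1 alternate = 8.
Applicant peremptories used: #19, #12, #4, #13, #9 — 5 (for-cause on #11, #20, #15 don't count).
Respondent peremptories used: #5, #7, #6, #17, #1 — 5 (for-cause on #8, #8 don't count).
Remaining: (8 − 5) + (8 − 5) = 6.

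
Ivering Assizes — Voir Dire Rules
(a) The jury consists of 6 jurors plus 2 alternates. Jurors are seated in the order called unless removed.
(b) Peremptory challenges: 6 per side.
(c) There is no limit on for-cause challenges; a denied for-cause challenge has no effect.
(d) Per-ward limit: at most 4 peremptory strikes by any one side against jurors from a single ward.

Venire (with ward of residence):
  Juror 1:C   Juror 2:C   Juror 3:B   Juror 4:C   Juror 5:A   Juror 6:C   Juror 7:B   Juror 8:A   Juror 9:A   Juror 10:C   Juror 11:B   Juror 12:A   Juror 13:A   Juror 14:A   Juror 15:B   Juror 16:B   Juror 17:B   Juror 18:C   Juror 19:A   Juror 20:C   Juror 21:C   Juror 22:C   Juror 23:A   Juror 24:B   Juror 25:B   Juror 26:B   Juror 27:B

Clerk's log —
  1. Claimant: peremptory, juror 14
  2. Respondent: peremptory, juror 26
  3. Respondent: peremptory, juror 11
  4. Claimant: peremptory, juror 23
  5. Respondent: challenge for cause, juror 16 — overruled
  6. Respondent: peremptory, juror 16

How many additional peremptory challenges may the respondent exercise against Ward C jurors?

3

Respondent peremptories so far: #26, #11, #16 — 3 of 6 used, 3 left overall.
Against Ward C: none yet — per-ward cap 4 leaves 4.
Binding limit: min(3, 4) = 3.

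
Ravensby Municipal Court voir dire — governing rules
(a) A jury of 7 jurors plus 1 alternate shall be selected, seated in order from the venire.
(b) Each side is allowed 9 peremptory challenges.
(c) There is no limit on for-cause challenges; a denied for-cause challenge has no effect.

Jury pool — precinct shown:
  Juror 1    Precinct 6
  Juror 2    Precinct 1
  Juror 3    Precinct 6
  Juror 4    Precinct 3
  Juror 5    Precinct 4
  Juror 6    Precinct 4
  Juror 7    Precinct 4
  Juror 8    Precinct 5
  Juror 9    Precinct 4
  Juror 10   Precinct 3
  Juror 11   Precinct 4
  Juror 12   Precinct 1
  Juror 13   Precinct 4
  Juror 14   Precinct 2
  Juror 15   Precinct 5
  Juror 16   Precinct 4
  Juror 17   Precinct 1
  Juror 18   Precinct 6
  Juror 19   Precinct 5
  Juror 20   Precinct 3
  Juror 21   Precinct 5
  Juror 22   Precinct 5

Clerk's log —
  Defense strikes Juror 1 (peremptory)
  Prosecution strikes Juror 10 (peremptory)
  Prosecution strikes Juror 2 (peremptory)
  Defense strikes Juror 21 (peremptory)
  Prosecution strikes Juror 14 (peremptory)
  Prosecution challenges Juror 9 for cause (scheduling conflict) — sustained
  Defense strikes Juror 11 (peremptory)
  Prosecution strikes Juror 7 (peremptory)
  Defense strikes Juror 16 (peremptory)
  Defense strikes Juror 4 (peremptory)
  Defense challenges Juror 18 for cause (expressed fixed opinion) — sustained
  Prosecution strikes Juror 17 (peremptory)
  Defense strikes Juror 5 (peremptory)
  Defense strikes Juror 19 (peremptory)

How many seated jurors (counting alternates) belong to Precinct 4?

Removed: #1, #2, #4, #5, #7, #9, #10, #11, #14, #16, #17, #18, #19, #21.
Seated (8 incl. alternates): #3, #6, #8, #12, #13, #15, #20, #22.
Of those, in Precinct 4: #6, #13 → 2.

2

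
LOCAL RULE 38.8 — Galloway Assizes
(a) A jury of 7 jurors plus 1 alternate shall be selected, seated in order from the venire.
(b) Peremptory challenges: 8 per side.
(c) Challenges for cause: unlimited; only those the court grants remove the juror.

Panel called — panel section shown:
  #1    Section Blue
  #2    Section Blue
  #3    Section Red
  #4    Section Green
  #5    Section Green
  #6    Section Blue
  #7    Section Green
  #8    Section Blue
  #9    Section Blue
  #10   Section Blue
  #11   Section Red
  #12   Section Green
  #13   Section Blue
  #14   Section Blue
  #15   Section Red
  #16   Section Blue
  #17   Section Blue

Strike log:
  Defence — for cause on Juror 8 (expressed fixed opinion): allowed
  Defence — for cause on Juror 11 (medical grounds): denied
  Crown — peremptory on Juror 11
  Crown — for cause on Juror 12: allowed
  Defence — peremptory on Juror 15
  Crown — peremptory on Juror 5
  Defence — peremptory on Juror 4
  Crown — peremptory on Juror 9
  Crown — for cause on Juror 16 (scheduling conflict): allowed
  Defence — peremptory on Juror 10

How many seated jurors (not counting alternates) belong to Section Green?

1

Removed: #4, #5, #8, #9, #10, #11, #12, #15, #16.
Seated jurors 1–7: #1, #2, #3, #6, #7, #13, #14 (alternates #17 not counted).
Of those, in Section Green: #7 → 1.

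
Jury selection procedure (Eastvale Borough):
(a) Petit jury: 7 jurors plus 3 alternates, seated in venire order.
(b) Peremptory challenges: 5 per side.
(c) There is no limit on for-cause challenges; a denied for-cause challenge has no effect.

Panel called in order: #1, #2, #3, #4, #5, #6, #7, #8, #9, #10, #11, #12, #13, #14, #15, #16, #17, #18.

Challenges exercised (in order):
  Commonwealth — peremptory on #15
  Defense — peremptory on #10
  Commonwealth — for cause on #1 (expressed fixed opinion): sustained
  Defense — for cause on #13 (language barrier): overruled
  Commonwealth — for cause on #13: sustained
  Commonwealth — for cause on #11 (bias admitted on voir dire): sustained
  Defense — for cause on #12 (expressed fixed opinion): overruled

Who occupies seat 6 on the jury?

Removed: #1, #10, #11, #13, #15. (#12 stays — for-cause denied.)
Seating in order: seats 1–7 → #2, #3, #4, #5, #6, #7, #8; alternates → #9, #12, #14.
So seat 6 is #7.

7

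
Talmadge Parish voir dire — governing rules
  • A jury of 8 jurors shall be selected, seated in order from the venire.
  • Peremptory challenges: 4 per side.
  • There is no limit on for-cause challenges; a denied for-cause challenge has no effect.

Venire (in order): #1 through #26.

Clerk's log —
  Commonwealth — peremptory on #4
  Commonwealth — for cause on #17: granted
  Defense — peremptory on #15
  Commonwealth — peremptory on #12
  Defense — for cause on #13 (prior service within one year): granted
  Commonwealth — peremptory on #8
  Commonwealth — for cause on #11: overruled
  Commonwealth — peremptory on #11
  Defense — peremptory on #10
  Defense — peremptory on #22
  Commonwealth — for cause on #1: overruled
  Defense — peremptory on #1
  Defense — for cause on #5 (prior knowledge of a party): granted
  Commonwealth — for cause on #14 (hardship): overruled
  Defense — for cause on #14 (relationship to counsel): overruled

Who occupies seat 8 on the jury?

Removed: #1, #4, #5, #8, #10, #11, #12, #13, #15, #17, #22. (#14 stays — for-cause denied.)
Seating in order: seats 1–8 → #2, #3, #6, #7, #9, #14, #16, #18.
So seat 8 is #18.

18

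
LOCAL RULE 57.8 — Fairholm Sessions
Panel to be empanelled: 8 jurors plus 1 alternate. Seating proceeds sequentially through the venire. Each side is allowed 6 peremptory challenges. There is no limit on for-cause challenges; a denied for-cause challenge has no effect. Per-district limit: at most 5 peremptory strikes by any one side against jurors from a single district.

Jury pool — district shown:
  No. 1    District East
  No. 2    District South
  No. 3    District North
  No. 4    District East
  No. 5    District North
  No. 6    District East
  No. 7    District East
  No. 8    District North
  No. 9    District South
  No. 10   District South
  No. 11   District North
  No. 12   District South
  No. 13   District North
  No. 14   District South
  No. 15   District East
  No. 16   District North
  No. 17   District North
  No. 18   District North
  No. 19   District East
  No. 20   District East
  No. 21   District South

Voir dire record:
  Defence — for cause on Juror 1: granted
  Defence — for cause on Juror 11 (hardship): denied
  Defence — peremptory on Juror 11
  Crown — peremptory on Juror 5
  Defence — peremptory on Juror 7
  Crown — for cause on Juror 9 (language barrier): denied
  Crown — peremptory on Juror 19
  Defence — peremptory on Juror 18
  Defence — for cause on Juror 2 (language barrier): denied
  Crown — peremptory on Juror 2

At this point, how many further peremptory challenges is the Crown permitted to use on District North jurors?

3

Crown peremptories so far: #5, #19, #2 — 3 of 6 used, 3 left overall.
Against District North: #5 — 1 used; per-district cap 5 leaves 4.
Binding limit: min(3, 4) = 3.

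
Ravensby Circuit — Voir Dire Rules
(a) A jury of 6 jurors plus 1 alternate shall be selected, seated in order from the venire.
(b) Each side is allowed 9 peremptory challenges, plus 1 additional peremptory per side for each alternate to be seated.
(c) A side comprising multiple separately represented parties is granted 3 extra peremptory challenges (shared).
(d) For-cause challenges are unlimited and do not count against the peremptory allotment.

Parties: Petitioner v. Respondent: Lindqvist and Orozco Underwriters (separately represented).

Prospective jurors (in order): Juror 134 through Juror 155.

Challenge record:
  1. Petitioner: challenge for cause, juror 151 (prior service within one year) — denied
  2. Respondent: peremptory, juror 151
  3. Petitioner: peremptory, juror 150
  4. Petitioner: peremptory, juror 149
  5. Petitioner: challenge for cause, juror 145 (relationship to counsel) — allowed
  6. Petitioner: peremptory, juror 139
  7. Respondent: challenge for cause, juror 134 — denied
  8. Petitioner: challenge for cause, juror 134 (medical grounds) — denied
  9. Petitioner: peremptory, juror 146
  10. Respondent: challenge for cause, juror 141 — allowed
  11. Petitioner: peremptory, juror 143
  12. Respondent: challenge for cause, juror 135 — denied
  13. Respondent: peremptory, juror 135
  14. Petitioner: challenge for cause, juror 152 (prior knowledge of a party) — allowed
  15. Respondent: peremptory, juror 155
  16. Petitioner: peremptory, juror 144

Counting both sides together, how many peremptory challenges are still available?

14

Petitioner allotment: 9 base + 1 × 1 alternate = 10. Respondent allotment: 9 base + 1 × 1 alternate + 3 multi-party = 13.
Petitioner peremptories used: #150, #149, #139, #146, #143, #144 — 6 (for-cause on #151, #145, #134, #152 don't count).
Respondent peremptories used: #151, #135, #155 — 3 (for-cause on #134, #141, #135 don't count).
Remaining: (10 − 6) + (13 − 3) = 14.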